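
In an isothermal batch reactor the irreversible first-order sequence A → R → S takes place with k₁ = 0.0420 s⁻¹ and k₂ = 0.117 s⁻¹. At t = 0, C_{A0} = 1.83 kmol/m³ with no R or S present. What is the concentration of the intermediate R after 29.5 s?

0.264 kmol/m³

For first-order series with pure A initially, C_R(t) = k₁C_{A0}/(k₂−k₁)·(e^(−k₁t) − e^(−k₂t)).
e^(−k₁t) = e^(−0.0420×29.5) = e^(−1.239) = 0.2897; e^(−k₂t) = e^(−3.452) = 0.03170.
C_R = 0.0420×1.83/(0.117−0.0420) × (0.2897−0.03170) = 1.025×0.2580 = 0.2644 kmol/m³.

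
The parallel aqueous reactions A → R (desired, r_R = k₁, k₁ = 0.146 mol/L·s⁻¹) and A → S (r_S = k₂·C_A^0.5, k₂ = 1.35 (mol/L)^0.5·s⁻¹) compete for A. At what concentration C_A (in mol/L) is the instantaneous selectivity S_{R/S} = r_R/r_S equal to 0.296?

0.133 mol/L

S_{R/S} = (k₁/k₂)·C_A^-0.5 ⇒ C_A = (S·k₂/k₁)^(-2).
= (0.296×1.35/0.146)^(-2) = (2.737)^(-2) = 0.133 mol/L.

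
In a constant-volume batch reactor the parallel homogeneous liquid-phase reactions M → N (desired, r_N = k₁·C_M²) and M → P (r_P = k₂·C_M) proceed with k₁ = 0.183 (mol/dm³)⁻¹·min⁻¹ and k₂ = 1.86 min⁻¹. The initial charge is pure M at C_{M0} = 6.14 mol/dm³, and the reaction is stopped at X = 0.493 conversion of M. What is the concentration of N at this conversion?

0.940 mol/dm³

C_M = C_{M0}(1−X) = 3.113 mol/dm³.
Along a PFR/batch, dC_P/dC_M = −r_P/(r_N+r_P) = −k₂/(k₂+k₁·C_M).
Integrating from C_{M0} to C_M: C_P = (1.86/0.183)·ln[(1.86+0.183·6.14)/(1.86+0.183·3.11)] = 10.16·ln(2.984/2.430) = 2.087 mol/dm³.
Then C_N = (C_{M0}−C_M) − C_P = 3.027 − 2.087 = 0.9396 mol/dm³.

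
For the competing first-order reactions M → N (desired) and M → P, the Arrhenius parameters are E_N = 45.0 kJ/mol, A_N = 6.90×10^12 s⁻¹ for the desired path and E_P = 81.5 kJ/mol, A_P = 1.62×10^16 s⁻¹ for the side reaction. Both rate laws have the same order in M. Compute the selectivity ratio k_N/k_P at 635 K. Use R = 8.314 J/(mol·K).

0.428

Since both paths have the same order in M, the concentration cancels and S_{N/P} = k_N/k_P = (A_N/A_P)·exp[(E_P−E_N)/(RT)].
(E_P−E_N)/(RT) = (81.5−45.0)×10³/(8.314×635) = 36500/5279 = 6.914.
k_N/k_P = (6.90×10^12/1.62×10^16)·exp(6.914) = 4.259×10^-4 × 1006 = 0.428.
Since E_N < E_P, lowering the temperature improves selectivity toward N.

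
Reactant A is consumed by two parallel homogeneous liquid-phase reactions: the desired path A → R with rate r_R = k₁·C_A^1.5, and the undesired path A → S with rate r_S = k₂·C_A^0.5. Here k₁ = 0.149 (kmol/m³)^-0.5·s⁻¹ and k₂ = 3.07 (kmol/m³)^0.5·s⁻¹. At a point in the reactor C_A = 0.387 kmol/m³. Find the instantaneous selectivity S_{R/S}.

0.0188

S_{R/S} = r_R/r_S = (k₁·C_A^1.5)/(k₂·C_A^0.5) = (k₁/k₂)·C_A.
= (0.149×0.3870^1.5) / (3.07×0.3870^0.5) = 0.03587/1.910 = 0.0188.
Since the desired path is higher order in A, keeping C_A high (PFR or concentrated feed) favours R.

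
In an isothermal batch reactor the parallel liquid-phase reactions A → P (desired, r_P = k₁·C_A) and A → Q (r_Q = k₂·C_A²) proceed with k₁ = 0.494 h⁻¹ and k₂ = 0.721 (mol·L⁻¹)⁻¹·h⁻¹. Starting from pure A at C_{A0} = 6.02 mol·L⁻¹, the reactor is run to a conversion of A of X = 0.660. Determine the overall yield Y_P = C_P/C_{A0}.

C_A = C_{A0}(1−X) = 2.047 mol·L⁻¹.
Along a PFR/batch, dC_P/dC_A = −r_P/(r_P+r_Q) = −k₁/(k₁+k₂·C_A).
Integrating from C_{A0} to C_A: C_P = (0.494/0.721)·ln[(0.494+0.721·6.02)/(0.494+0.721·2.05)] = 0.6852·ln(4.834/1.970) = 0.6152 mol·L⁻¹.
Y_P = C_P/C_{A0} = 0.6152/6.02 = 0.102.

0.102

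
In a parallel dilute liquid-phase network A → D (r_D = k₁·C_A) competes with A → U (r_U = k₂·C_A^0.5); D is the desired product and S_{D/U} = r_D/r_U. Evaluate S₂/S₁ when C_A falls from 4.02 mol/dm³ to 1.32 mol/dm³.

S_{D/U} = (k₁/k₂)·C_A^0.5, so S₂/S₁ = (C_{A,2}/C_{A,1})^0.5.
= (1.32/4.02)^0.5 = (0.3284)^0.5 = 0.573.

0.573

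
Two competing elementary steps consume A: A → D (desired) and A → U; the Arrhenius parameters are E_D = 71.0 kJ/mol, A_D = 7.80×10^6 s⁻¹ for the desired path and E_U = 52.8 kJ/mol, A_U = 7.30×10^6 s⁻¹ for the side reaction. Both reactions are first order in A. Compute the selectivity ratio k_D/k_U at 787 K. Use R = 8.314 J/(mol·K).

Since both paths have the same order in A, the concentration cancels and S_{D/U} = k_D/k_U = (A_D/A_U)·exp[(E_U−E_D)/(RT)].
(E_U−E_D)/(RT) = (52.8−71.0)×10³/(8.314×787) = -18200/6543 = -2.782.
k_D/k_U = (7.80×10^6/7.30×10^6)·exp(-2.782) = 1.068 × 0.06194 = 0.0662.

0.0662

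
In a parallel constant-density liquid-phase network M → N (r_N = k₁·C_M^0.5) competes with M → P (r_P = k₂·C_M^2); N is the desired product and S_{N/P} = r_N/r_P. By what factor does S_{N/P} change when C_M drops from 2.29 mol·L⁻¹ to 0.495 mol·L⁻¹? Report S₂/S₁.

9.95

S_{N/P} = (k₁/k₂)·C_M^-1.5, so S₂/S₁ = (C_{M,2}/C_{M,1})^-1.5.
= (0.495/2.29)^(-1.5) = (0.2162)^(-1.5) = 9.95.
Selectivity toward N rises as C_M falls — low-concentration operation is favoured.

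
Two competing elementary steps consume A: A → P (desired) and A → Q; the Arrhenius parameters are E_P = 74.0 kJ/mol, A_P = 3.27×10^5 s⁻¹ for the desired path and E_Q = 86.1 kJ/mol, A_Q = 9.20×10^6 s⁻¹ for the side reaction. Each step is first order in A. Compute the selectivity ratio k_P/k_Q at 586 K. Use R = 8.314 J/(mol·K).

0.426

Since both paths have the same order in A, the concentration cancels and S_{P/Q} = k_P/k_Q = (A_P/A_Q)·exp[(E_Q−E_P)/(RT)].
(E_Q−E_P)/(RT) = (86.1−74.0)×10³/(8.314×586) = 12100/4872 = 2.484.
k_P/k_Q = (3.27×10^5/9.20×10^6)·exp(2.484) = 0.03554 × 11.98 = 0.426.
Since E_P < E_Q, lowering the temperature improves selectivity toward P.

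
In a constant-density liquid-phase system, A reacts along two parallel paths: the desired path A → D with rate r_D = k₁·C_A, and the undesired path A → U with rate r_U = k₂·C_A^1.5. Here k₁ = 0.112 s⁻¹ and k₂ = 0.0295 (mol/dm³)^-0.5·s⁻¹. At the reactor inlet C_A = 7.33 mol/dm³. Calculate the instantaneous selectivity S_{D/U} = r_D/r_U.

1.40

S_{D/U} = r_D/r_U = (k₁·C_A)/(k₂·C_A^1.5) = (k₁/k₂)·C_A^-0.5.
= (0.112×7.330) / (0.0295×7.330^1.5) = 0.8210/0.5854 = 1.40.
The undesired path is higher order in A, so low C_A (CSTR or dilute feed) favours D.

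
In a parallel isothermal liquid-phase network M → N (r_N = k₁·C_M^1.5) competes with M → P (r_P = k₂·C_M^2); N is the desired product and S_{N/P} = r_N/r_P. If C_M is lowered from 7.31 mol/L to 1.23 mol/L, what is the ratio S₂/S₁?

S_{N/P} = (k₁/k₂)·C_M^-0.5, so S₂/S₁ = (C_{M,2}/C_{M,1})^-0.5.
= (1.23/7.31)^(-0.5) = (0.1683)^(-0.5) = 2.44.
Selectivity toward N rises as C_M falls — low-concentration operation is favoured.

2.44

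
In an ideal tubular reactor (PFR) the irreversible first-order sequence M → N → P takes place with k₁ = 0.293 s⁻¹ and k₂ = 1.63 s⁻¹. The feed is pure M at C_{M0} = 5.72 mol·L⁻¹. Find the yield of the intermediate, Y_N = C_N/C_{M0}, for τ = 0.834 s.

0.115

Solving the coupled first-order balances gives C_N(τ) = [k₁/(k₂−k₁)]·C_{M0}·(e^(−k₁τ) − e^(−k₂τ)).
e^(−k₁τ) = e^(−0.293×0.834) = e^(−0.2444) = 0.7832; e^(−k₂τ) = e^(−1.359) = 0.2568.
C_N = 0.293×5.72/(1.63−0.293) × (0.7832−0.2568) = 1.254×0.5264 = 0.6598 mol·L⁻¹.
Y_N = C_N/C_{M0} = 0.6598/5.72 = 0.115.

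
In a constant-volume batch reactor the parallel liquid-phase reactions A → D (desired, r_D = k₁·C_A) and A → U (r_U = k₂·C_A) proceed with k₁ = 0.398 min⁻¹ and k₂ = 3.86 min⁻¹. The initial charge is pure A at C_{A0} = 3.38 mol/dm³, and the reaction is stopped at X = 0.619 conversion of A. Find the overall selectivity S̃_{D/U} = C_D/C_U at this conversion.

0.103

C_A = C_{A0}(1−X) = 1.288 mol/dm³.
Both paths are first order in A, so the instantaneous fraction to D is constant: dC_D/d(−C_A) = k₁/(k₁+k₂) = 0.09347.
C_D = 0.09347·(C_{A0}−C_A) = 0.09347×2.092 = 0.196 mol/dm³.
C_U = (C_{A0}−C_A)−C_D = 1.897 mol/dm³; S̃_{D/U} = 0.1956/1.897 = 0.103.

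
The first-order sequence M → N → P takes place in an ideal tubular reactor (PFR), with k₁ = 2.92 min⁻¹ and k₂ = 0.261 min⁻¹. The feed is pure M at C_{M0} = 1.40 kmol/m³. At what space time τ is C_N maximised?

For first-order series the maximum of C_N occurs at τ_opt = ln(k₂/k₁)/(k₂−k₁).
= ln(0.261/2.92)/(0.261−2.92) = ln(0.08938)/-2.659 = -2.415/-2.659 = 0.908 min.

0.908 min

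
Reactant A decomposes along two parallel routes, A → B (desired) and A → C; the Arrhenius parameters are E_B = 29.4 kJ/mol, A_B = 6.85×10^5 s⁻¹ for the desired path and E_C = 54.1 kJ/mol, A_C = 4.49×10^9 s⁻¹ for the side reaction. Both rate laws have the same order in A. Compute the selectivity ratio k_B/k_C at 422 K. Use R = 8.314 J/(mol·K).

0.174

Since both paths have the same order in A, the concentration cancels and S_{B/C} = k_B/k_C = (A_B/A_C)·exp[(E_C−E_B)/(RT)].
(E_C−E_B)/(RT) = (54.1−29.4)×10³/(8.314×422) = 24700/3509 = 7.040.
k_B/k_C = (6.85×10^5/4.49×10^9)·exp(7.040) = 1.526×10^-4 × 1141 = 0.174.
Since E_B < E_C, lowering the temperature improves selectivity toward B.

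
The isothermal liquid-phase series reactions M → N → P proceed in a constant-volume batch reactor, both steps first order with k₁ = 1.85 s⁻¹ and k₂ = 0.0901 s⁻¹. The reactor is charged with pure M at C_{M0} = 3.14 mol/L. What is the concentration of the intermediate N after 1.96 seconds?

2.68 mol/L

For first-order series with pure M initially, C_N(t) = k₁C_{M0}/(k₂−k₁)·(e^(−k₁t) − e^(−k₂t)).
e^(−k₁t) = e^(−1.85×1.96) = e^(−3.626) = 0.02662; e^(−k₂t) = e^(−0.1766) = 0.8381.
C_N = 1.85×3.14/(0.0901−1.85) × (0.02662−0.8381) = (-3.301)×(-0.8115) = 2.679 mol/L.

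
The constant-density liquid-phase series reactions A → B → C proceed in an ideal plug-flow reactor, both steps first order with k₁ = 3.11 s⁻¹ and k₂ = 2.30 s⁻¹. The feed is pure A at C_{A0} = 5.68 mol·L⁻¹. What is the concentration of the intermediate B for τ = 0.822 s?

1.60 mol·L⁻¹

Solving the coupled first-order balances gives C_B(τ) = [k₁/(k₂−k₁)]·C_{A0}·(e^(−k₁τ) − e^(−k₂τ)).
e^(−k₁τ) = e^(−3.11×0.822) = e^(−2.556) = 0.07758; e^(−k₂τ) = e^(−1.891) = 0.1510.
C_B = 3.11×5.68/(2.30−3.11) × (0.07758−0.1510) = (-21.81)×(-0.07340) = 1.601 mol·L⁻¹.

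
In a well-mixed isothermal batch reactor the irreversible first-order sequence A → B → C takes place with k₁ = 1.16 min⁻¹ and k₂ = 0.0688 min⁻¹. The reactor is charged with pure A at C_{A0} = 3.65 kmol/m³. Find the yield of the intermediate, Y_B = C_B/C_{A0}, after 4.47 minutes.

For first-order series with pure A initially, C_B(t) = k₁C_{A0}/(k₂−k₁)·(e^(−k₁t) − e^(−k₂t)).
e^(−k₁t) = e^(−1.16×4.47) = e^(−5.185) = 0.005599; e^(−k₂t) = e^(−0.3075) = 0.7353.
C_B = 1.16×3.65/(0.0688−1.16) × (0.005599−0.7353) = (-3.880)×(-0.7297) = 2.831 kmol/m³.
Y_B = C_B/C_{A0} = 2.831/3.65 = 0.776.

0.776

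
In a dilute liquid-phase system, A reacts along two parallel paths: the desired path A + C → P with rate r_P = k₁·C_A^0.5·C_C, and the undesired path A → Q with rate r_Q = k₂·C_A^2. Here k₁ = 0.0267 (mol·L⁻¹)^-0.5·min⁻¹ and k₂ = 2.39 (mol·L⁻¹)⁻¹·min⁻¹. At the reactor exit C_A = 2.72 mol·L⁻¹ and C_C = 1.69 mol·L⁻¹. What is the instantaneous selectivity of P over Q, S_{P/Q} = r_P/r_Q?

0.00421

S_{P/Q} = r_P/r_Q = (k₁·C_A^0.5·C_C)/(k₂·C_A^2) = (k₁/k₂)·C_A^-1.5·C_C.
= (0.0267×2.720^0.5×1.690) / (2.39×2.720^2) = 0.07442/17.68 = 0.00421.
The undesired path is higher order in A, so low C_A (CSTR or dilute feed) favours P.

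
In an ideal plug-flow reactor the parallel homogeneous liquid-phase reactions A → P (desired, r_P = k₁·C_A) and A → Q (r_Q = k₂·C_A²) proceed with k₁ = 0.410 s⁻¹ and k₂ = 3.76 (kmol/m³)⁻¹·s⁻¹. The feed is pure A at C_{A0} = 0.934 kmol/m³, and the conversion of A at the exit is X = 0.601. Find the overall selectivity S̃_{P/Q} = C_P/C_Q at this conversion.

0.177

C_A = C_{A0}(1−X) = 0.3727 kmol/m³.
Along a PFR/batch, dC_P/dC_A = −r_P/(r_P+r_Q) = −k₁/(k₁+k₂·C_A).
Integrating from C_{A0} to C_A: C_P = (0.410/3.76)·ln[(0.410+3.76·0.934)/(0.410+3.76·0.373)] = 0.1090·ln(3.922/1.811) = 0.08424 kmol/m³.
C_Q = (C_{A0}−C_A)−C_P = 0.4771 kmol/m³; S̃_{P/Q} = 0.08424/0.4771 = 0.177.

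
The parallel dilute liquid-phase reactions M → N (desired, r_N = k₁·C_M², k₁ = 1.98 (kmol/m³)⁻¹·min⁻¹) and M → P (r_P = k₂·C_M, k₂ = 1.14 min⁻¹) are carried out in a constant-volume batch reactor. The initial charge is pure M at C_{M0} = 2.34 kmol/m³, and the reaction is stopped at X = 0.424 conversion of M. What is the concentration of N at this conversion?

C_M = C_{M0}(1−X) = 1.348 kmol/m³.
Along a PFR/batch, dC_P/dC_M = −r_P/(r_N+r_P) = −k₂/(k₂+k₁·C_M).
Integrating from C_{M0} to C_M: C_P = (1.14/1.98)·ln[(1.14+1.98·2.34)/(1.14+1.98·1.35)] = 0.5758·ln(5.773/3.809) = 0.2395 kmol/m³.
Then C_N = (C_{M0}−C_M) − C_P = 0.9922 − 0.2395 = 0.7527 kmol/m³.

0.753 kmol/m³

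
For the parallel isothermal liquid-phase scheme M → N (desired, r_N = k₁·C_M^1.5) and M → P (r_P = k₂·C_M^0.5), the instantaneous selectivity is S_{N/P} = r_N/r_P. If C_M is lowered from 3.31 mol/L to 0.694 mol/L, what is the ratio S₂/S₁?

0.210

S_{N/P} = (k₁/k₂)·C_M, so S₂/S₁ = (C_{M,2}/C_{M,1}).
= 0.694/3.31 = 0.210.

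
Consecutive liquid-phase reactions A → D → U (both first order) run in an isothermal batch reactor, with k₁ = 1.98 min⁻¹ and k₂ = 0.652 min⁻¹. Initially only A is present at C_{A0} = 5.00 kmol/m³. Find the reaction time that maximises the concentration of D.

Setting dC_D/dt = 0 gives t_opt = ln(k₂/k₁)/(k₂−k₁).
= ln(0.652/1.98)/(0.652−1.98) = ln(0.3293)/-1.328 = -1.111/-1.328 = 0.836 min.

0.836 min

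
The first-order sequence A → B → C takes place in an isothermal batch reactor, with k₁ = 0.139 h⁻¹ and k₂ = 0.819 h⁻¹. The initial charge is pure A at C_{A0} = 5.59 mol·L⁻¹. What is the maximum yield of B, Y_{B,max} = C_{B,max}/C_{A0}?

0.118

Evaluating C_B at t_opt = ln(k₂/k₁)/(k₂−k₁) gives C_{B,max}/C_{A0} = (k₁/k₂)^[k₂/(k₂−k₁)].
= (0.139/0.819)^(0.819/(0.819−0.139)) = (0.1697)^(1.204) = 0.1181.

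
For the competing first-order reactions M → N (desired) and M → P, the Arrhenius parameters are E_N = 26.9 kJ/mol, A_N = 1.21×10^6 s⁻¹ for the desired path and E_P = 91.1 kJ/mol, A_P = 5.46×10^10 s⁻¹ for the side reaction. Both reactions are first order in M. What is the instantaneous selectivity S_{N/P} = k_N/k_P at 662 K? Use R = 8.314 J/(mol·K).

2.58

With equal orders, S_{N/P} = k_N/k_P = (A_N/A_P)·exp[(E_P−E_N)/(RT)].
(E_P−E_N)/(RT) = (91.1−26.9)×10³/(8.314×662) = 64200/5504 = 11.66.
k_N/k_P = (1.21×10^6/5.46×10^10)·exp(11.66) = 2.216×10^-5 × 1.164×10^5 = 2.58.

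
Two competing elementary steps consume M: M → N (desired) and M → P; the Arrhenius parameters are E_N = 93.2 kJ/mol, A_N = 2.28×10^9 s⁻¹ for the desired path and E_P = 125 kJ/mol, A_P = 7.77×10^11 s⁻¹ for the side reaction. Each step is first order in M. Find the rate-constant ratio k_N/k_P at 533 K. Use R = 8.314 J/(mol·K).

3.84

k_N/k_P = (A_N/A_P)·exp[−(E_N−E_P)/(RT)] = (A_N/A_P)·exp[(E_P−E_N)/(RT)].
(E_P−E_N)/(RT) = (125−93.2)×10³/(8.314×533) = 31800/4431 = 7.176.
k_N/k_P = (2.28×10^9/7.77×10^11)·exp(7.176) = 0.002934 × 1308 = 3.84.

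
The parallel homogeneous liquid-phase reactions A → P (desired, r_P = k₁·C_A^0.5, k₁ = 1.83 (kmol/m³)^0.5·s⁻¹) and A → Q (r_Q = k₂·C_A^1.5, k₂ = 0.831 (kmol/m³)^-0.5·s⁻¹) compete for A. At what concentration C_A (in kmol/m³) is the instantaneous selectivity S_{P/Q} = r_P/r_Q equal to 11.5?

0.191 kmol/m³

S_{P/Q} = (k₁/k₂)·C_A⁻¹ ⇒ C_A = (S·k₂/k₁)^(-1).
= (11.5×0.831/1.83)^(-1) = (5.222)^(-1) = 0.191 kmol/m³.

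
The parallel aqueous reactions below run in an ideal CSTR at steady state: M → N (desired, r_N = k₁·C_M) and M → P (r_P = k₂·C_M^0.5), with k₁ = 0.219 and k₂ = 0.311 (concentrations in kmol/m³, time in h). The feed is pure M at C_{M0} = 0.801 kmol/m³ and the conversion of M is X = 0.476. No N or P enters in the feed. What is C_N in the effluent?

0.119 kmol/m³

Exit C_M = C_{M0}(1−X) = 0.801×0.524 = 0.4197 kmol/m³.
In a CSTR the entire volume is at exit conditions, so r_N = 0.219×0.4197 = 0.09192 and r_P = 0.311×0.4197^0.5 = 0.2015.
Fraction of consumed M going to N: r_N/(r_N+r_P) = 0.3133.
C_N = 0.3133·C_{M0}·X = 0.3133×0.801×0.476 = 0.119 kmol/m³.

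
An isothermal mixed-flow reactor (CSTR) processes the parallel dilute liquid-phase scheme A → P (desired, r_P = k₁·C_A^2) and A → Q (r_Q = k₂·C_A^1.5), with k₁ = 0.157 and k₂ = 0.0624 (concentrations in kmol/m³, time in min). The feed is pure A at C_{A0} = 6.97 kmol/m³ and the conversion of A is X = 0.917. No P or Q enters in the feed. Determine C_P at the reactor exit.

4.20 kmol/m³

Exit C_A = C_{A0}(1−X) = 6.97×0.0830 = 0.5785 kmol/m³.
Rates in a CSTR are evaluated at the outlet concentration: r_P = 0.157×0.5785^2 = 0.05254, r_Q = 0.0624×0.5785^1.5 = 0.02746.
Fraction of consumed A going to P: r_P/(r_P+r_Q) = 0.6568.
C_P = 0.6568·C_{A0}·X = 0.6568×6.97×0.917 = 4.20 kmol/m³.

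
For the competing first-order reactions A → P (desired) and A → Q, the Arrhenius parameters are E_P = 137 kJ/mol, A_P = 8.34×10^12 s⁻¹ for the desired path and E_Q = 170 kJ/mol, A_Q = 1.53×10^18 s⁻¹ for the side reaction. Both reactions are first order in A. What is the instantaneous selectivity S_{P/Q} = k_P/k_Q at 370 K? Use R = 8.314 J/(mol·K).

0.249

With equal orders, S_{P/Q} = k_P/k_Q = (A_P/A_Q)·exp[(E_Q−E_P)/(RT)].
(E_Q−E_P)/(RT) = (170−137)×10³/(8.314×370) = 33000/3076 = 10.73.
k_P/k_Q = (8.34×10^12/1.53×10^18)·exp(10.73) = 5.451×10^-6 × 45597 = 0.249.
Since E_P < E_Q, lowering the temperature improves selectivity toward P.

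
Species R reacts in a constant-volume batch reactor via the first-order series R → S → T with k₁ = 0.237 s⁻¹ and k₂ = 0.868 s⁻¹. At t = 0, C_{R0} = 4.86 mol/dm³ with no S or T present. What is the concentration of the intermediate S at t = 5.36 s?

0.495 mol/dm³

Solving the coupled first-order balances gives C_S(t) = [k₁/(k₂−k₁)]·C_{R0}·(e^(−k₁t) − e^(−k₂t)).
e^(−k₁t) = e^(−0.237×5.36) = e^(−1.270) = 0.2807; e^(−k₂t) = e^(−4.652) = 0.009538.
C_S = 0.237×4.86/(0.868−0.237) × (0.2807−0.009538) = 1.825×0.2712 = 0.4951 mol/dm³.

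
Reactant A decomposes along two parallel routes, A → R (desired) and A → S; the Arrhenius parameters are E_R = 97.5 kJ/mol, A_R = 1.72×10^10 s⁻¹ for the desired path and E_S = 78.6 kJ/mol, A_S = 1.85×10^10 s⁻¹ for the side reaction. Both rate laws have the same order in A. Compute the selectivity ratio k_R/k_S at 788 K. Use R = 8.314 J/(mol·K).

Since both paths have the same order in A, the concentration cancels and S_{R/S} = k_R/k_S = (A_R/A_S)·exp[(E_S−E_R)/(RT)].
(E_S−E_R)/(RT) = (78.6−97.5)×10³/(8.314×788) = -18900/6551 = -2.885.
k_R/k_S = (1.72×10^10/1.85×10^10)·exp(-2.885) = 0.9297 × 0.05586 = 0.0519.

0.0519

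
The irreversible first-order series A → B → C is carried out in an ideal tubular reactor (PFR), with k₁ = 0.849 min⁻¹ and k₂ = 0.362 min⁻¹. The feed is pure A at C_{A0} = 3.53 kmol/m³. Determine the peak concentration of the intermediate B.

1.87 kmol/m³

At the optimum, C_{B,max}/C_{A0} = (k₁/k₂)^[k₂/(k₂−k₁)].
= (0.849/0.362)^(0.362/(0.362−0.849)) = (2.345)^(-0.7433) = 0.5307.
C_{B,max} = 0.5307×3.53 = 1.87 kmol/m³.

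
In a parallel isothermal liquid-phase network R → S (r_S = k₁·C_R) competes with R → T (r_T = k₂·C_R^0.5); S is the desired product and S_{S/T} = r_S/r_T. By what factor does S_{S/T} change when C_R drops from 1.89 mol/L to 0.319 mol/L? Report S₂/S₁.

0.411

S_{S/T} = (k₁/k₂)·C_R^0.5, so S₂/S₁ = (C_{R,2}/C_{R,1})^0.5.
= (0.319/1.89)^0.5 = (0.1688)^0.5 = 0.411.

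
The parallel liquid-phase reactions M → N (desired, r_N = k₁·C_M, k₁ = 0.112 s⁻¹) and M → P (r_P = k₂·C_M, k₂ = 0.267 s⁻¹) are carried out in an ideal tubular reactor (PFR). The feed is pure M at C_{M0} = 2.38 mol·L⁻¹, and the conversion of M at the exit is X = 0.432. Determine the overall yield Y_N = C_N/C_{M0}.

0.128

C_M = C_{M0}(1−X) = 1.352 mol·L⁻¹.
Both paths are first order in M, so the instantaneous fraction to N is constant: dC_N/d(−C_M) = k₁/(k₁+k₂) = 0.2955.
C_N = 0.2955·(C_{M0}−C_M) = 0.2955×1.028 = 0.304 mol·L⁻¹.
Y_N = C_N/C_{M0} = 0.3038/2.38 = 0.128.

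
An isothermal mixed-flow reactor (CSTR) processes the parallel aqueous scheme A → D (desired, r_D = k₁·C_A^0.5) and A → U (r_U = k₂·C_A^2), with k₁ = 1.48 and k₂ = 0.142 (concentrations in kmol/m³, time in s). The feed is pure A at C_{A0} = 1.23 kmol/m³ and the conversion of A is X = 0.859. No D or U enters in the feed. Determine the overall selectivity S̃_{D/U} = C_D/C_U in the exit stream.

Exit C_A = C_{A0}(1−X) = 1.23×0.141 = 0.1734 kmol/m³.
Rates in a CSTR are evaluated at the outlet concentration: r_D = 1.48×0.1734^0.5 = 0.6163, r_U = 0.142×0.1734^2 = 0.004271.
Overall selectivity = C_D/C_U = r_Dτ/(r_Uτ) = r_D/r_U = 144.

144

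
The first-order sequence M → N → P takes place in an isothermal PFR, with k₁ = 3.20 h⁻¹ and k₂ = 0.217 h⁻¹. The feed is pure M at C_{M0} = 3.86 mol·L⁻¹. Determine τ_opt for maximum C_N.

0.902 h

The intermediate peaks when r₁ = r₂, i.e. k₁e^(−k₁τ) = k₂e^(−k₂τ), giving τ_opt = ln(k₂/k₁)/(k₂−k₁).
= ln(0.217/3.20)/(0.217−3.20) = ln(0.06781)/-2.983 = -2.691/-2.983 = 0.902 h.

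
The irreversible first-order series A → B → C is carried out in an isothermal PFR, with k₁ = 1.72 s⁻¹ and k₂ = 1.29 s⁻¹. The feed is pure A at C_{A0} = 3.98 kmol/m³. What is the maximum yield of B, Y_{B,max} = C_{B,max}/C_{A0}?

Evaluating C_B at τ_opt = ln(k₂/k₁)/(k₂−k₁) gives C_{B,max}/C_{A0} = (k₁/k₂)^[k₂/(k₂−k₁)].
= (1.72/1.29)^(1.29/(1.29−1.72)) = (1.333)^(-3.000) = 0.4219.

0.422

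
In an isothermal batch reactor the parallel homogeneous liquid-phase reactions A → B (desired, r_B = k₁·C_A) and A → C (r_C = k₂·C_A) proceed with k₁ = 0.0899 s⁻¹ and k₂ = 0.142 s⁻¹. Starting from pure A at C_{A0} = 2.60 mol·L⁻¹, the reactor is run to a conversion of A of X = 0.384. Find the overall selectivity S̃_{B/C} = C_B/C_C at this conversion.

C_A = C_{A0}(1−X) = 1.602 mol·L⁻¹.
Both paths are first order in A, so the instantaneous fraction to B is constant: dC_B/d(−C_A) = k₁/(k₁+k₂) = 0.3877.
C_B = 0.3877·(C_{A0}−C_A) = 0.3877×0.9984 = 0.387 mol·L⁻¹.
C_C = (C_{A0}−C_A)−C_B = 0.6114 mol·L⁻¹; S̃_{B/C} = 0.3870/0.6114 = 0.633.

0.633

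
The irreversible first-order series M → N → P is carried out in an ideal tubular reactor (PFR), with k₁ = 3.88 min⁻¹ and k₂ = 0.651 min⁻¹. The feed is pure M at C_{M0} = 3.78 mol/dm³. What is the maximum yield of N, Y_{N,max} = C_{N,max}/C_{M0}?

0.698

Evaluating C_N at τ_opt = ln(k₂/k₁)/(k₂−k₁) gives C_{N,max}/C_{M0} = (k₁/k₂)^[k₂/(k₂−k₁)].
= (3.88/0.651)^(0.651/(0.651−3.88)) = (5.960)^(-0.2016) = 0.6978.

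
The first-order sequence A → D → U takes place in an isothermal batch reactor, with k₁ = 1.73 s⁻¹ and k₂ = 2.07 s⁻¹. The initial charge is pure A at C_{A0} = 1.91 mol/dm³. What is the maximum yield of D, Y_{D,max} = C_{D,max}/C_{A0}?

0.335

At the optimum, C_{D,max}/C_{A0} = (k₁/k₂)^[k₂/(k₂−k₁)].
= (1.73/2.07)^(2.07/(2.07−1.73)) = (0.8357)^(6.088) = 0.3354.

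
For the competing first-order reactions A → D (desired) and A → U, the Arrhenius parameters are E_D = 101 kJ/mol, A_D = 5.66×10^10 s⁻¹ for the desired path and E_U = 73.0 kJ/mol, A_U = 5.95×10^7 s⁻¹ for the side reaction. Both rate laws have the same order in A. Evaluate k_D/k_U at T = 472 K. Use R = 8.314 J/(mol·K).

k_D/k_U = (A_D/A_U)·exp[−(E_D−E_U)/(RT)] = (A_D/A_U)·exp[(E_U−E_D)/(RT)].
(E_U−E_D)/(RT) = (73.0−101)×10³/(8.314×472) = -28000/3924 = -7.135.
k_D/k_U = (5.66×10^10/5.95×10^7)·exp(-7.135) = 951.3 × 7.966×10^-4 = 0.758.

0.758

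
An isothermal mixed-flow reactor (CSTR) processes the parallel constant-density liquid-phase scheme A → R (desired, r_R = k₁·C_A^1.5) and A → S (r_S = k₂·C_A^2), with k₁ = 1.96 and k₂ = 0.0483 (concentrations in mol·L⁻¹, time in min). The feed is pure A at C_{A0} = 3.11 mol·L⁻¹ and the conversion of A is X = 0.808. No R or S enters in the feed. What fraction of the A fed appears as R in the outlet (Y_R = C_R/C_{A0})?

Exit C_A = C_{A0}(1−X) = 3.11×0.192 = 0.5971 mol·L⁻¹.
Rates in a CSTR are evaluated at the outlet concentration: r_R = 1.96×0.5971^1.5 = 0.9044, r_S = 0.0483×0.5971^2 = 0.01722.
Fraction of consumed A going to R: r_R/(r_R+r_S) = 0.9813.
C_R = 0.9813·C_{A0}·X = 0.9813×3.11×0.808 = 2.47 mol·L⁻¹; Y_R = C_R/C_{A0} = 0.793.

0.793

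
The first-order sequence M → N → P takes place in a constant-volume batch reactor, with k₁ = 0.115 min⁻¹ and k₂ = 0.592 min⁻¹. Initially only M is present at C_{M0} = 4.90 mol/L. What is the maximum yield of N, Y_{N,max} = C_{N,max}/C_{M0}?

0.131

At the optimum, C_{N,max}/C_{M0} = (k₁/k₂)^[k₂/(k₂−k₁)].
= (0.115/0.592)^(0.592/(0.592−0.115)) = (0.1943)^(1.241) = 0.1309.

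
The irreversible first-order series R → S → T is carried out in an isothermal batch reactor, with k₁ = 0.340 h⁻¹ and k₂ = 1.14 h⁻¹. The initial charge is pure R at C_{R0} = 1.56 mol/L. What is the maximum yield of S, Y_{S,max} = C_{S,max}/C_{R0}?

0.178

At the optimum, C_{S,max}/C_{R0} = (k₁/k₂)^[k₂/(k₂−k₁)].
= (0.340/1.14)^(1.14/(1.14−0.340)) = (0.2982)^(1.425) = 0.1783.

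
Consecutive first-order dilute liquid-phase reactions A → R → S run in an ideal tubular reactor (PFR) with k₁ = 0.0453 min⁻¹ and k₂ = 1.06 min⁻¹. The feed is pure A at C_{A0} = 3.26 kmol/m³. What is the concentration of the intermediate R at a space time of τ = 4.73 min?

Solving the coupled first-order balances gives C_R(τ) = [k₁/(k₂−k₁)]·C_{A0}·(e^(−k₁τ) − e^(−k₂τ)).
e^(−k₁τ) = e^(−0.0453×4.73) = e^(−0.2143) = 0.8071; e^(−k₂τ) = e^(−5.014) = 0.006646.
C_R = 0.0453×3.26/(1.06−0.0453) × (0.8071−0.006646) = 0.1455×0.8005 = 0.1165 kmol/m³.

0.117 kmol/m³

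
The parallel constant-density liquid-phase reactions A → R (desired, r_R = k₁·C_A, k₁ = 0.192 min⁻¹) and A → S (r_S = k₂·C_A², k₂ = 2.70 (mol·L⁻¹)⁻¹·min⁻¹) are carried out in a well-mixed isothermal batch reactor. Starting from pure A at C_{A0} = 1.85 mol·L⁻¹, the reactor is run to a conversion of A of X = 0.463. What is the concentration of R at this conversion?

C_A = C_{A0}(1−X) = 0.9934 mol·L⁻¹.
Along a PFR/batch, dC_R/dC_A = −r_R/(r_R+r_S) = −k₁/(k₁+k₂·C_A).
Integrating from C_{A0} to C_A: C_R = (0.192/2.70)·ln[(0.192+2.70·1.85)/(0.192+2.70·0.993)] = 0.07111·ln(5.187/2.874) = 0.04198 mol·L⁻¹.

0.0420 mol·L⁻¹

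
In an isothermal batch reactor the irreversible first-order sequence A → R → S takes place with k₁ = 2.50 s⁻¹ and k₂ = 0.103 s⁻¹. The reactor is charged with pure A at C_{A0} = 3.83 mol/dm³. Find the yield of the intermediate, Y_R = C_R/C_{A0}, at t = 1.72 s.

The intermediate concentration in a first-order A→B→C sequence is C_R = k₁C_{A0}(e^(−k₁t) − e^(−k₂t))/(k₂−k₁).
e^(−k₁t) = e^(−2.50×1.72) = e^(−4.300) = 0.01357; e^(−k₂t) = e^(−0.1772) = 0.8376.
C_R = 2.50×3.83/(0.103−2.50) × (0.01357−0.8376) = (-3.995)×(-0.8241) = 3.292 mol/dm³.
Y_R = C_R/C_{A0} = 3.292/3.83 = 0.859.

0.859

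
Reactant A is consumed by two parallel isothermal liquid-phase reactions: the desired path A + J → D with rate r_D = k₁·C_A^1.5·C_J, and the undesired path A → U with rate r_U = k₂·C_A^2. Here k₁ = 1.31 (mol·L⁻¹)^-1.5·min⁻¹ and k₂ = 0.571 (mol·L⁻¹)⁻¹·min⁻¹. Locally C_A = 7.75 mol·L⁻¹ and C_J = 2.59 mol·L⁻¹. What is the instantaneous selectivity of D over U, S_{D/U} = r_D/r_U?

S_{D/U} = r_D/r_U = (k₁·C_A^1.5·C_J)/(k₂·C_A^2) = (k₁/k₂)·C_A^-0.5·C_J.
= (1.31×7.750^1.5×2.590) / (0.571×7.750^2) = 73.20/34.30 = 2.13.

2.13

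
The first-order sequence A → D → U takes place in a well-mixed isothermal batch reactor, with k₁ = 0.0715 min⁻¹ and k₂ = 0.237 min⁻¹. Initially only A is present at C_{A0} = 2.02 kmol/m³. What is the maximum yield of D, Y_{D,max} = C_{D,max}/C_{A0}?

0.180

At the optimum, C_{D,max}/C_{A0} = (k₁/k₂)^[k₂/(k₂−k₁)].
= (0.0715/0.237)^(0.237/(0.237−0.0715)) = (0.3017)^(1.432) = 0.1798.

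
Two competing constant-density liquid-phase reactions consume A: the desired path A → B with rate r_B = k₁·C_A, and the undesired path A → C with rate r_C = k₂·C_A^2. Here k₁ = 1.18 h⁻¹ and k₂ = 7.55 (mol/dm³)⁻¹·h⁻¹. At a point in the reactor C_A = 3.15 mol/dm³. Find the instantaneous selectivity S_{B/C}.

0.0496

S_{B/C} = r_B/r_C = (k₁·C_A)/(k₂·C_A^2) = (k₁/k₂)·C_A⁻¹.
= (1.18×3.150) / (7.55×3.150^2) = 3.717/74.91 = 0.0496.
The undesired path is higher order in A, so low C_A (CSTR or dilute feed) favours B.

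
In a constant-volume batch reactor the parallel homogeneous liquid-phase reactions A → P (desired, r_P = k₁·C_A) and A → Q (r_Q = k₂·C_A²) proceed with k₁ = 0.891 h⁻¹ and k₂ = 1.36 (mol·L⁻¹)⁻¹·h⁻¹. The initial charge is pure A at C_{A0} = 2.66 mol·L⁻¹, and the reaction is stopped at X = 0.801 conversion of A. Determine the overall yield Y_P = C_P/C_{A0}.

0.253

C_A = C_{A0}(1−X) = 0.5293 mol·L⁻¹.
Along a PFR/batch, dC_P/dC_A = −r_P/(r_P+r_Q) = −k₁/(k₁+k₂·C_A).
Integrating from C_{A0} to C_A: C_P = (0.891/1.36)·ln[(0.891+1.36·2.66)/(0.891+1.36·0.529)] = 0.6551·ln(4.509/1.611) = 0.6743 mol·L⁻¹.
Y_P = C_P/C_{A0} = 0.6743/2.66 = 0.253.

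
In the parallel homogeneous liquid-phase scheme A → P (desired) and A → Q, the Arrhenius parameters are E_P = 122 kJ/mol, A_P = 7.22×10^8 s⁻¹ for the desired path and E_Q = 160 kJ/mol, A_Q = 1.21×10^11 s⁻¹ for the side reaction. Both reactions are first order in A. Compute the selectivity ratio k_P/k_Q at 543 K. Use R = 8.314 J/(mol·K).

27.0

Since both paths have the same order in A, the concentration cancels and S_{P/Q} = k_P/k_Q = (A_P/A_Q)·exp[(E_Q−E_P)/(RT)].
(E_Q−E_P)/(RT) = (160−122)×10³/(8.314×543) = 38000/4515 = 8.417.
k_P/k_Q = (7.22×10^8/1.21×10^11)·exp(8.417) = 0.005967 × 4525 = 27.0.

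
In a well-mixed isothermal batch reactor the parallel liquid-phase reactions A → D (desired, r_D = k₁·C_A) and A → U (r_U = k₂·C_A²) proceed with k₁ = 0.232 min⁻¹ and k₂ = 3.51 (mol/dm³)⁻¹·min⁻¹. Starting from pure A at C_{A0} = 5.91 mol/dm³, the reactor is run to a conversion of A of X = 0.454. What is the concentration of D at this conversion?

0.0394 mol/dm³

C_A = C_{A0}(1−X) = 3.227 mol/dm³.
Along a PFR/batch, dC_D/dC_A = −r_D/(r_D+r_U) = −k₁/(k₁+k₂·C_A).
Integrating from C_{A0} to C_A: C_D = (0.232/3.51)·ln[(0.232+3.51·5.91)/(0.232+3.51·3.23)] = 0.06610·ln(20.98/11.56) = 0.03939 mol/dm³.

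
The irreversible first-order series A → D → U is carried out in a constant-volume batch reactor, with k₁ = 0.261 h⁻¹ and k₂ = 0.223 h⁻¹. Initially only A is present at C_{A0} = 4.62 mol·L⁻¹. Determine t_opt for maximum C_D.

4.14 h

Setting dC_D/dt = 0 gives t_opt = ln(k₂/k₁)/(k₂−k₁).
= ln(0.223/0.261)/(0.223−0.261) = ln(0.8544)/-0.03800 = -0.1573/-0.03800 = 4.14 h.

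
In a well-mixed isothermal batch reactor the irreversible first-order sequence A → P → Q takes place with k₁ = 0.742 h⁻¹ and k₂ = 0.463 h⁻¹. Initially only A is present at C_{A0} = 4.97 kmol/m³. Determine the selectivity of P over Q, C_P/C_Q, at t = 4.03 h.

0.414

For first-order series with pure A initially, C_P(t) = k₁C_{A0}/(k₂−k₁)·(e^(−k₁t) − e^(−k₂t)).
e^(−k₁t) = e^(−0.742×4.03) = e^(−2.990) = 0.05027; e^(−k₂t) = e^(−1.866) = 0.1548.
C_P = 0.742×4.97/(0.463−0.742) × (0.05027−0.1548) = (-13.22)×(-0.1045) = 1.381 kmol/m³.
C_A = C_{A0}e^(−k₁t) = 0.2499 kmol/m³, so C_Q = C_{A0}−C_A−C_P = 3.339 kmol/m³; C_P/C_Q = 0.414.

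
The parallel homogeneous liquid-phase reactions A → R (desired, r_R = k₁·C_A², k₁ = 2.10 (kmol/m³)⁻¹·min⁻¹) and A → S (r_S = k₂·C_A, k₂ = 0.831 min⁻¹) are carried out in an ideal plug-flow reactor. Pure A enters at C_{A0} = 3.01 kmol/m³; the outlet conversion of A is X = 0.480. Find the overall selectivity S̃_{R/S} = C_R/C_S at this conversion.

5.61

C_A = C_{A0}(1−X) = 1.565 kmol/m³.
Along a PFR/batch, dC_S/dC_A = −r_S/(r_R+r_S) = −k₂/(k₂+k₁·C_A).
Integrating from C_{A0} to C_A: C_S = (0.831/2.10)·ln[(0.831+2.10·3.01)/(0.831+2.10·1.57)] = 0.3957·ln(7.152/4.118) = 0.2185 kmol/m³.
Then C_R = (C_{A0}−C_A) − C_S = 1.445 − 0.2185 = 1.226 kmol/m³.
S̃_{R/S} = C_R/C_S = 1.226/0.2185 = 5.61.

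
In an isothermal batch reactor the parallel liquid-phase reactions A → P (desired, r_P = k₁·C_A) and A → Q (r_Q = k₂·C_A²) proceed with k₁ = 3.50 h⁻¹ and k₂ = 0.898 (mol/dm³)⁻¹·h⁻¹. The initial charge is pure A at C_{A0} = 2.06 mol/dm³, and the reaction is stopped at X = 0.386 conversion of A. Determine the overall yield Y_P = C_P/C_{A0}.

0.271

C_A = C_{A0}(1−X) = 1.265 mol/dm³.
Along a PFR/batch, dC_P/dC_A = −r_P/(r_P+r_Q) = −k₁/(k₁+k₂·C_A).
Integrating from C_{A0} to C_A: C_P = (3.50/0.898)·ln[(3.50+0.898·2.06)/(3.50+0.898·1.26)] = 3.898·ln(5.350/4.636) = 0.5584 mol/dm³.
Y_P = C_P/C_{A0} = 0.5584/2.06 = 0.271.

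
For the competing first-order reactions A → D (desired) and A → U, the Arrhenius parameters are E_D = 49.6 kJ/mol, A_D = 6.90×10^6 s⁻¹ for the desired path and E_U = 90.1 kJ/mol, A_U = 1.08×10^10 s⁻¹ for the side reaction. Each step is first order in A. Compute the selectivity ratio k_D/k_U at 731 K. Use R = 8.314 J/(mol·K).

With equal orders, S_{D/U} = k_D/k_U = (A_D/A_U)·exp[(E_U−E_D)/(RT)].
(E_U−E_D)/(RT) = (90.1−49.6)×10³/(8.314×731) = 40500/6078 = 6.664.
k_D/k_U = (6.90×10^6/1.08×10^10)·exp(6.664) = 6.389×10^-4 × 783.6 = 0.501.
Since E_D < E_U, lowering the temperature improves selectivity toward D.

0.501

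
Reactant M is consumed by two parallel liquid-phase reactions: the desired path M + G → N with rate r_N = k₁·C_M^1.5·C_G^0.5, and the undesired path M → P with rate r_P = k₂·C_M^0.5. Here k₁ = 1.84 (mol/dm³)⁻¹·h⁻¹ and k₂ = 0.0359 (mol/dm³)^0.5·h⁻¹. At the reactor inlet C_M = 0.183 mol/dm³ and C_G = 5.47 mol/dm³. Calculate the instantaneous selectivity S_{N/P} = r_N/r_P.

S_{N/P} = r_N/r_P = (k₁·C_M^1.5·C_G^0.5)/(k₂·C_M^0.5) = (k₁/k₂)·C_M·C_G^0.5.
= (1.84×0.1830^1.5×5.470^0.5) / (0.0359×0.1830^0.5) = 0.3369/0.01536 = 21.9.
Since the desired path is higher order in M, keeping C_M high (PFR or concentrated feed) favours N.

21.9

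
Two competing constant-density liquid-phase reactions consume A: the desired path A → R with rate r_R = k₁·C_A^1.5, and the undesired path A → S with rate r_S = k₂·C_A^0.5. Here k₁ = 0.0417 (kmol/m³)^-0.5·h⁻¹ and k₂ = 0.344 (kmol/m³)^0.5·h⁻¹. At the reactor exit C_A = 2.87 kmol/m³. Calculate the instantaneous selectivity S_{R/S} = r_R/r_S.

S_{R/S} = r_R/r_S = (k₁·C_A^1.5)/(k₂·C_A^0.5) = (k₁/k₂)·C_A.
= (0.0417×2.870^1.5) / (0.344×2.870^0.5) = 0.2027/0.5828 = 0.348.
Since the desired path is higher order in A, keeping C_A high (PFR or concentrated feed) favours R.

0.348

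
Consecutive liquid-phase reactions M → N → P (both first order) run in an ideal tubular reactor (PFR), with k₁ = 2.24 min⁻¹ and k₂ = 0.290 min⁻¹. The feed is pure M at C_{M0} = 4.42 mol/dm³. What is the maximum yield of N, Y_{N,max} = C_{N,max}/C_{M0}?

For a first-order series the maximum intermediate yield is C_{N,max}/C_{M0} = (k₁/k₂)^[k₂/(k₂−k₁)].
= (2.24/0.290)^(0.290/(0.290−2.24)) = (7.724)^(-0.1487) = 0.7378.

0.738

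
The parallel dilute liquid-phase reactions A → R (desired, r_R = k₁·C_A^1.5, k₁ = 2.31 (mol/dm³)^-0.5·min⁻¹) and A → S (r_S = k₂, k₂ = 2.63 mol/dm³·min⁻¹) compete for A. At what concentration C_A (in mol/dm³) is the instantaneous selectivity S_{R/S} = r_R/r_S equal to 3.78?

S_{R/S} = (k₁/k₂)·C_A^1.5 ⇒ C_A = (S·k₂/k₁)^(1/1.5).
= (3.78×2.63/2.31)^(0.6667) = (4.304)^(0.6667) = 2.65 mol/dm³.

2.65 mol/dm³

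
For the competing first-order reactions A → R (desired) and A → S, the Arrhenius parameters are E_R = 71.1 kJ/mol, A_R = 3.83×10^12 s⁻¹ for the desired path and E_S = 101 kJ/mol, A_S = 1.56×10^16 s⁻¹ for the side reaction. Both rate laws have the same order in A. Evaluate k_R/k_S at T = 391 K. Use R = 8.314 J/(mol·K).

k_R/k_S = (A_R/A_S)·exp[−(E_R−E_S)/(RT)] = (A_R/A_S)·exp[(E_S−E_R)/(RT)].
(E_S−E_R)/(RT) = (101−71.1)×10³/(8.314×391) = 29900/3251 = 9.198.
k_R/k_S = (3.83×10^12/1.56×10^16)·exp(9.198) = 2.455×10^-4 × 9875 = 2.42.
Since E_R < E_S, lowering the temperature improves selectivity toward R.

2.42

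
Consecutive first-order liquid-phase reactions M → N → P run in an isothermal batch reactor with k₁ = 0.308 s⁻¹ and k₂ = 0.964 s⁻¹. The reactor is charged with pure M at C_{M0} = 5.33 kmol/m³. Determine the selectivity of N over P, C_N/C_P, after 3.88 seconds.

0.231

The intermediate concentration in a first-order A→B→C sequence is C_N = k₁C_{M0}(e^(−k₁t) − e^(−k₂t))/(k₂−k₁).
e^(−k₁t) = e^(−0.308×3.88) = e^(−1.195) = 0.3027; e^(−k₂t) = e^(−3.740) = 0.02375.
C_N = 0.308×5.33/(0.964−0.308) × (0.3027−0.02375) = 2.503×0.2789 = 0.6981 kmol/m³.
C_M = C_{M0}e^(−k₁t) = 1.613 kmol/m³, so C_P = C_{M0}−C_M−C_N = 3.019 kmol/m³; C_N/C_P = 0.231.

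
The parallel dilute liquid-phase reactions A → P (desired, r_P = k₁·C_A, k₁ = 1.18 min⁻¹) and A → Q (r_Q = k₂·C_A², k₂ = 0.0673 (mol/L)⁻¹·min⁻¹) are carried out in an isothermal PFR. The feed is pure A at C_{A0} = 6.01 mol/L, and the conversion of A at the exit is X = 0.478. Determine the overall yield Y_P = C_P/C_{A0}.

C_A = C_{A0}(1−X) = 3.137 mol/L.
Along a PFR/batch, dC_P/dC_A = −r_P/(r_P+r_Q) = −k₁/(k₁+k₂·C_A).
Integrating from C_{A0} to C_A: C_P = (1.18/0.0673)·ln[(1.18+0.0673·6.01)/(1.18+0.0673·3.14)] = 17.53·ln(1.584/1.391) = 2.282 mol/L.
Y_P = C_P/C_{A0} = 2.282/6.01 = 0.380.

0.380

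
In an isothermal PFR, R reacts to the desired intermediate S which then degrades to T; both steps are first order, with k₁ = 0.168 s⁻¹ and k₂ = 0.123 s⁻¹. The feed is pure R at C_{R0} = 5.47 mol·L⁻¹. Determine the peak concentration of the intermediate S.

Evaluating C_S at τ_opt = ln(k₂/k₁)/(k₂−k₁) gives C_{S,max}/C_{R0} = (k₁/k₂)^[k₂/(k₂−k₁)].
= (0.168/0.123)^(0.123/(0.123−0.168)) = (1.366)^(-2.733) = 0.4265.
C_{S,max} = 0.4265×5.47 = 2.33 mol·L⁻¹.

2.33 mol·L⁻¹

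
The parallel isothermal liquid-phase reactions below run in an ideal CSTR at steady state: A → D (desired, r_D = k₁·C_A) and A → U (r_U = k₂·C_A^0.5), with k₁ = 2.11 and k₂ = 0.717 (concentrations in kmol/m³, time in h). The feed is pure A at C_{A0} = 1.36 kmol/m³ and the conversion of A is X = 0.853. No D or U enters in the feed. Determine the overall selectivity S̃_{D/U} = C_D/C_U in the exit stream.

1.32

Exit C_A = C_{A0}(1−X) = 1.36×0.147 = 0.1999 kmol/m³.
In a CSTR the entire volume is at exit conditions, so r_D = 2.11×0.1999 = 0.4218 and r_U = 0.717×0.1999^0.5 = 0.3206.
Overall selectivity = C_D/C_U = r_Dτ/(r_Uτ) = r_D/r_U = 1.32.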